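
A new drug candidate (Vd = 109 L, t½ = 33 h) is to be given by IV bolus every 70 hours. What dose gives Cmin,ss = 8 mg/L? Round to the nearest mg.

2922 mg

τ/t½ = 70/33 ≈ 2.1212, so f = (1/2)^(70/33) ≈ 0.229854.
Cmin,ss = (D/Vd)·f/(1−f), so D = Cmin,ss·Vd·(1−f)/f.
D = 8 × 109 × (1−f)/f ≈ 8 × 109 × 3.35059 ≈ 2921.71 mg.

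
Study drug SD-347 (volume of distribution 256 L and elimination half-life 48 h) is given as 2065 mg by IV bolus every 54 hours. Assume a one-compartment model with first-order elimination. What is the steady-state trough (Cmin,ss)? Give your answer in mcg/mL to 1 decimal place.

k = ln2/t½ = ln2/48 ≈ 0.014441 h⁻¹; fraction remaining f = e^(−kτ) = e^(−0.014441×54) ≈ 0.4585.
Each bolus raises the concentration by D/Vd = 2065/256 ≈ 8.066 mcg/mL.
Steady-state trough Cmin,ss = C₀·f/(1−f) ≈ 8.066 × 0.4585/0.5415 ≈ 6.830 mcg/mL.

6.8 mcg/mL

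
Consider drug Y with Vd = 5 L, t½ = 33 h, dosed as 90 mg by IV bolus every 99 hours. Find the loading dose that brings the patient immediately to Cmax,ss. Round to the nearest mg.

f = (1/2)^(99/33) ≈ 0.125000; accumulation ratio R = 1/(1−f) ≈ 1.14286.
Loading dose to hit Cmax,ss on first dose: D_load = D_maint·R ≈ 90 × 1.14286 ≈ 102.86 mg.

103 mg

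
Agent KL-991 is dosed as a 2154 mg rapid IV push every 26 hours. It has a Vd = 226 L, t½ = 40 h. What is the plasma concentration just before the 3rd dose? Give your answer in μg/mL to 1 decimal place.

f = (1/2)^(τ/t½) = (1/2)^(26/40) ≈ 0.6373.
C₀ = D/Vd = 2154/226 ≈ 9.531 μg/mL.
Before the 3rd dose, 2 doses have been given. Superposition: Cmin = C₀·(f + f²).
≈ 9.531 × (0.6373 + 0.4062) ≈ 9.531 × 1.0435 ≈ 9.946 μg/mL.

9.9 μg/mL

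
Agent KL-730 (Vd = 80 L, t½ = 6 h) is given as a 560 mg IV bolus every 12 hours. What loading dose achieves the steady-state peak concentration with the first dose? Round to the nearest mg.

747 mg

f = (1/2)^(12/6) ≈ 0.250000; accumulation ratio R = 1/(1−f) ≈ 1.33333.
Loading dose to hit Cmax,ss on first dose: D_load = D_maint·R ≈ 560 × 1.33333 ≈ 746.66 mg.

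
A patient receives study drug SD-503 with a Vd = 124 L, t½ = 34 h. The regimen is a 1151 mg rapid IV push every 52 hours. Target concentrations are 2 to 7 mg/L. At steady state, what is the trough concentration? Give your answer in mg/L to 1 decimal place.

τ/t½ = 52/34 ≈ 1.5294, so fraction remaining f = (1/2)^(52/34) ≈ 0.3464.
At steady state, accumulation factor R = 1/(1 − e^(−kτ)) ≈ 1.5300.
Each bolus raises the concentration by D/Vd = 1151/124 ≈ 9.282 mg/L.
Cmax,ss = C₀/(1 − f) ≈ 9.282/0.6536 ≈ 14.201 mg/L.
Steady-state trough Cmin,ss = Cmax,ss·f ≈ 14.201 × 0.3464 ≈ 4.919 mg/L.
Trough 4.9 mg/L vs MEC 2 mg/L: adequate.

4.9 mg/L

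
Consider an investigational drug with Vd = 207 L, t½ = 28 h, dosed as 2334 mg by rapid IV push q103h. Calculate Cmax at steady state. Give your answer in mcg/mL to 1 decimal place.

τ/t½ = 103/28 ≈ 3.6786, so fraction remaining f = (1/2)^(103/28) ≈ 0.0781.
Accumulation ratio R = 1/(1 − f) ≈ 1/0.9219 ≈ 1.0847.
Single-dose peak C₀ = D/Vd = 2334/207 ≈ 11.275 mcg/mL.
Steady-state peak Cmax,ss = C₀·R ≈ 11.275 × 1.0847 ≈ 12.230 mcg/mL.

12.2 mcg/mL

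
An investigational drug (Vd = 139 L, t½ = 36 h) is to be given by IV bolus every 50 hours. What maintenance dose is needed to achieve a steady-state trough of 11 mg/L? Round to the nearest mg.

2475 mg

τ/t½ = 50/36 ≈ 1.3889, so f = (1/2)^(50/36) ≈ 0.381859.
Cmin,ss = (D/Vd)·f/(1−f), so D = Cmin,ss·Vd·(1−f)/f.
D = 11 × 139 × (1−f)/f ≈ 11 × 139 × 1.61877 ≈ 2475.10 mg.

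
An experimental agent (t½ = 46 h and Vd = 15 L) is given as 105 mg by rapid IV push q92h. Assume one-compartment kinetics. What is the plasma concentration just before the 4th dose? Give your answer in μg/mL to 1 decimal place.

2.3 μg/mL

f = (1/2)^(τ/t½) = (1/2)^(92/46) ≈ 0.2500.
C₀ = D/Vd = 105/15 ≈ 7.000 μg/mL.
Before the 4th dose, 3 doses have been given. Superposition: Cmin = C₀·(f + f² + … + f^3).
≈ 7.000 × (0.2500 + 0.0625 + 0.0156) ≈ 7.000 × 0.3281 ≈ 2.297 μg/mL.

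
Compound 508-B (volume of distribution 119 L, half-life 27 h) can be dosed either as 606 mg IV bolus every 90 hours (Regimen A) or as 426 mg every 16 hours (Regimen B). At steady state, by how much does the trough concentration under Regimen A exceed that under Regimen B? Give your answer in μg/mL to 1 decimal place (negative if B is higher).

Regimen A: f = (1/2)^(90/27) ≈ 0.0992; Cmin,ss = (606/119)·f/(1−f) ≈ 0.561 μg/mL.
Regimen B: f = (1/2)^(16/27) ≈ 0.6632; Cmin,ss = (426/119)·f/(1−f) ≈ 7.049 μg/mL.
Difference ≈ 0.561 − 7.049 ≈ -6.488 μg/mL.

-6.5 μg/mL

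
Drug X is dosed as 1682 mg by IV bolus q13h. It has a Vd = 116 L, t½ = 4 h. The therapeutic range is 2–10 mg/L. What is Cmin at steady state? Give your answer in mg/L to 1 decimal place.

1.7 mg/L

Over one 13-h interval, 13/4 ≈ 3.25 half-lives elapse, leaving f ≈ 0.1051 of each dose.
At steady state, accumulation factor R = 1/(1 − e^(−kτ)) ≈ 1.1174.
Single-dose peak C₀ = D/Vd = 1682/116 ≈ 14.500 mg/L.
Steady-state peak Cmax,ss = C₀·R ≈ 14.500 × 1.1174 ≈ 16.202 mg/L.
Steady-state trough Cmin,ss = Cmax,ss·f ≈ 16.202 × 0.1051 ≈ 1.703 mg/L.
Trough 1.7 mg/L vs MEC 2 mg/L: subtherapeutic.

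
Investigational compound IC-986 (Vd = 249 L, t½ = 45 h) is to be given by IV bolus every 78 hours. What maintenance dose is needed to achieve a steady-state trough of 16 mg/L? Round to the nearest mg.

9263 mg

τ/t½ = 78/45 ≈ 1.7333, so f = (1/2)^(78/45) ≈ 0.300756.
Cmin,ss = (D/Vd)·f/(1−f), so D = Cmin,ss·Vd·(1−f)/f.
D = 16 × 249 × (1−f)/f ≈ 16 × 249 × 2.32495 ≈ 9262.60 mg.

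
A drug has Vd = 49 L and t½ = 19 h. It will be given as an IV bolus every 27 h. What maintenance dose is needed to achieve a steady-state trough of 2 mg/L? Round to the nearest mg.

164 mg

τ/t½ = 27/19 ≈ 1.4211, so f = (1/2)^(27/19) ≈ 0.373440.
Cmin,ss = (D/Vd)·f/(1−f), so D = Cmin,ss·Vd·(1−f)/f.
D = 2 × 49 × (1−f)/f ≈ 2 × 49 × 1.67781 ≈ 164.43 mg.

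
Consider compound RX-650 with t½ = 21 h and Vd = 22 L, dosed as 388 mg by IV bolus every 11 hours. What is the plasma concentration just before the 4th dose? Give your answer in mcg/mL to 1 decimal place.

f = (1/2)^(τ/t½) = (1/2)^(11/21) ≈ 0.6955.
C₀ = D/Vd = 388/22 ≈ 17.636 mcg/mL.
Before the 4th dose, 3 doses have been given. Superposition: Cmin = C₀·(f + f² + … + f^3).
≈ 17.636 × (0.6955 + 0.4837 + 0.3364) ≈ 17.636 × 1.5156 ≈ 26.729 mcg/mL.

26.7 mcg/mL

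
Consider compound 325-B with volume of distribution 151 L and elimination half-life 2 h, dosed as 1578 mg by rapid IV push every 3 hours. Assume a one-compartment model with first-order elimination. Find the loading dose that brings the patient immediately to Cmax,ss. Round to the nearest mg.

f = (1/2)^(3/2) ≈ 0.353553; accumulation ratio R = 1/(1−f) ≈ 1.54692.
Loading dose to hit Cmax,ss on first dose: D_load = D_maint·R ≈ 1578 × 1.54692 ≈ 2441.04 mg.

2441 mg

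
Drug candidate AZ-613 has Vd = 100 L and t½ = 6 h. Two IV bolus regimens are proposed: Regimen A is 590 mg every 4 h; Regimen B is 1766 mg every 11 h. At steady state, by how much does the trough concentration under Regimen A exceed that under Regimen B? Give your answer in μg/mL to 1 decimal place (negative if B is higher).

3.2 μg/mL

Regimen A: f = (1/2)^(4/6) ≈ 0.6300; Cmin,ss = (590/100)·f/(1−f) ≈ 10.046 μg/mL.
Regimen B: f = (1/2)^(11/6) ≈ 0.2806; Cmin,ss = (1766/100)·f/(1−f) ≈ 6.888 μg/mL.
Difference ≈ 10.046 − 6.888 ≈ 3.158 μg/mL.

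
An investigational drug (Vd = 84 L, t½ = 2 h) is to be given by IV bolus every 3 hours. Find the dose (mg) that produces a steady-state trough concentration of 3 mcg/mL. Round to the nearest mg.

461 mg

τ/t½ = 3/2 ≈ 1.5, so f = (1/2)^(3/2) ≈ 0.353553.
Cmin,ss = (D/Vd)·f/(1−f), so D = Cmin,ss·Vd·(1−f)/f.
D = 3 × 84 × (1−f)/f ≈ 3 × 84 × 1.82843 ≈ 460.76 mg.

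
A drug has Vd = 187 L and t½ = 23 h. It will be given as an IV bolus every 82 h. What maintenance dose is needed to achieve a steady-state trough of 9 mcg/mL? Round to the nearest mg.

τ/t½ = 82/23 ≈ 3.5652, so f = (1/2)^(82/23) ≈ 0.084482.
Cmin,ss = (D/Vd)·f/(1−f), so D = Cmin,ss·Vd·(1−f)/f.
D = 9 × 187 × (1−f)/f ≈ 9 × 187 × 10.83684 ≈ 18238.40 mg.

18238 mg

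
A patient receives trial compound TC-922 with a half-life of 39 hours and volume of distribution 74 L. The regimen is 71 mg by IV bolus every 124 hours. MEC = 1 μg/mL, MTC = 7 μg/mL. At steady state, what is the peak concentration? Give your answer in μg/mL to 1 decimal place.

τ/t½ = 124/39 ≈ 3.1795, so fraction remaining f = (1/2)^(124/39) ≈ 0.1104.
Accumulation ratio R = 1/(1 − f) ≈ 1/0.8896 ≈ 1.1241.
Each bolus raises the concentration by D/Vd = 71/74 ≈ 0.959 μg/mL.
Steady-state peak Cmax,ss = C₀·R ≈ 0.959 × 1.1241 ≈ 1.078 μg/mL.
Peak 1.1 μg/mL vs MTC 7 μg/mL: below toxic threshold.

1.1 μg/mL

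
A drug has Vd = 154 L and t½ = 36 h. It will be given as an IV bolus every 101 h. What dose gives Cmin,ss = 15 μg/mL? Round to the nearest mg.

τ/t½ = 101/36 ≈ 2.8056, so f = (1/2)^(101/36) ≈ 0.143035.
Cmin,ss = (D/Vd)·f/(1−f), so D = Cmin,ss·Vd·(1−f)/f.
D = 15 × 154 × (1−f)/f ≈ 15 × 154 × 5.99130 ≈ 13839.90 mg.

13840 mg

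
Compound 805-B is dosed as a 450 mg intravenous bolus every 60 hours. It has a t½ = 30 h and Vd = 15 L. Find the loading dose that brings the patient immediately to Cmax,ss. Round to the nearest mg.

600 mg

f = (1/2)^(60/30) ≈ 0.250000; accumulation ratio R = 1/(1−f) ≈ 1.33333.
Loading dose to hit Cmax,ss on first dose: D_load = D_maint·R ≈ 450 × 1.33333 ≈ 600.00 mg.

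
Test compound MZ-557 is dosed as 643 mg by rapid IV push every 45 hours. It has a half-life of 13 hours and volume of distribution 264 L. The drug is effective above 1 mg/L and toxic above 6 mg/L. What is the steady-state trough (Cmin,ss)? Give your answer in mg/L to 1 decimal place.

k = ln2/t½ = ln2/13 ≈ 0.053319 h⁻¹; fraction remaining f = e^(−kτ) = e^(−0.053319×45) ≈ 0.0908.
Single-dose peak C₀ = D/Vd = 643/264 ≈ 2.436 mg/L.
Steady-state trough Cmin,ss = C₀·f/(1−f) ≈ 2.436 × 0.0908/0.9092 ≈ 0.243 mg/L.
Trough 0.2 mg/L vs MEC 1 mg/L: subtherapeutic.

0.2 mg/L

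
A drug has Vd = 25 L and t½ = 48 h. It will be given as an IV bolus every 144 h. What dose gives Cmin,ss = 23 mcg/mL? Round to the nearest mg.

4025 mg

τ/t½ = 144/48 ≈ 3, so f = (1/2)^(144/48) ≈ 0.125000.
Cmin,ss = (D/Vd)·f/(1−f), so D = Cmin,ss·Vd·(1−f)/f.
D = 23 × 25 × (1−f)/f ≈ 23 × 25 × 7.00000 ≈ 4025.00 mg.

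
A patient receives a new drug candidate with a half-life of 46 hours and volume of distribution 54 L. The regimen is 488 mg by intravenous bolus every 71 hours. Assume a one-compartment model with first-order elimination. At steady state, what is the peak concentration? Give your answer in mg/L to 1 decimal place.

13.8 mg/L

k = ln2/t½ = ln2/46 ≈ 0.015068 h⁻¹; fraction remaining f = e^(−kτ) = e^(−0.015068×71) ≈ 0.3431.
Accumulation ratio R = 1/(1 − f) ≈ 1/0.6569 ≈ 1.5223.
Each bolus raises the concentration by D/Vd = 488/54 ≈ 9.037 mg/L.
Cmax,ss = C₀/(1 − f) ≈ 9.037/0.6569 ≈ 13.757 mg/L.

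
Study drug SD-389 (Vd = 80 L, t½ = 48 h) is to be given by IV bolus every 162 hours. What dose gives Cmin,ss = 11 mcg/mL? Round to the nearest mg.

τ/t½ = 162/48 ≈ 3.375, so f = (1/2)^(162/48) ≈ 0.096388.
Cmin,ss = (D/Vd)·f/(1−f), so D = Cmin,ss·Vd·(1−f)/f.
D = 11 × 80 × (1−f)/f ≈ 11 × 80 × 9.37474 ≈ 8249.77 mg.

8250 mg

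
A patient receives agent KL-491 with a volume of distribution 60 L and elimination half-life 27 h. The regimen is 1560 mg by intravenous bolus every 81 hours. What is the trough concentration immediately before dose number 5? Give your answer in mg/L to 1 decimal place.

3.7 mg/L

f = (1/2)^(τ/t½) = (1/2)^(81/27) ≈ 0.1250.
C₀ = D/Vd = 1560/60 ≈ 26.000 mg/L.
Before the 5th dose, 4 doses have been given. Superposition: Cmin = C₀·(f + f² + … + f^4).
≈ 26.000 × (0.1250 + 0.0156 + 0.0020 + 0.0002) ≈ 26.000 × 0.1428 ≈ 3.713 mg/L.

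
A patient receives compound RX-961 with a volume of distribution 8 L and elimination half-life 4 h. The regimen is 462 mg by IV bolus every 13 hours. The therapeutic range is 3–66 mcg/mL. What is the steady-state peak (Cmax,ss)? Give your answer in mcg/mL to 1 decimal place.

64.5 mcg/mL

Over one 13-h interval, 13/4 ≈ 3.25 half-lives elapse, leaving f ≈ 0.1051 of each dose.
Accumulation ratio R = 1/(1 − f) ≈ 1/0.8949 ≈ 1.1174.
Each bolus raises the concentration by D/Vd = 462/8 ≈ 57.750 mcg/mL.
Steady-state peak Cmax,ss = C₀·R ≈ 57.750 × 1.1174 ≈ 64.530 mcg/mL.
Peak 64.5 mcg/mL vs MTC 66 mcg/mL: below toxic threshold.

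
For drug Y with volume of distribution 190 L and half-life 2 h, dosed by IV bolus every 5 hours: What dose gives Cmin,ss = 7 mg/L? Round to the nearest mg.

τ/t½ = 5/2 ≈ 2.5, so f = (1/2)^(5/2) ≈ 0.176777.
Cmin,ss = (D/Vd)·f/(1−f), so D = Cmin,ss·Vd·(1−f)/f.
D = 7 × 190 × (1−f)/f ≈ 7 × 190 × 4.65684 ≈ 6193.60 mg.

6194 mg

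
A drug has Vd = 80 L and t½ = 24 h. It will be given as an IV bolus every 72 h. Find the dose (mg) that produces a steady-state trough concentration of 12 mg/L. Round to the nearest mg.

6720 mg

τ/t½ = 72/24 ≈ 3, so f = (1/2)^(72/24) ≈ 0.125000.
Cmin,ss = (D/Vd)·f/(1−f), so D = Cmin,ss·Vd·(1−f)/f.
D = 12 × 80 × (1−f)/f ≈ 12 × 80 × 7.00000 ≈ 6720.00 mg.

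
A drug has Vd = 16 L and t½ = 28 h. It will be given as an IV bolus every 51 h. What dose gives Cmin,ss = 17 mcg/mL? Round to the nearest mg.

τ/t½ = 51/28 ≈ 1.8214, so f = (1/2)^(51/28) ≈ 0.282941.
Cmin,ss = (D/Vd)·f/(1−f), so D = Cmin,ss·Vd·(1−f)/f.
D = 17 × 16 × (1−f)/f ≈ 17 × 16 × 2.53431 ≈ 689.33 mg.

689 mg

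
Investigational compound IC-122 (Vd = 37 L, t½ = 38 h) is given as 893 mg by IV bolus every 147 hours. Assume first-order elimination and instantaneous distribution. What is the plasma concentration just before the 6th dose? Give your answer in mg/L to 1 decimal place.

1.8 mg/L

f = (1/2)^(τ/t½) = (1/2)^(147/38) ≈ 0.0685.
C₀ = D/Vd = 893/37 ≈ 24.135 mg/L.
Before the 6th dose, 5 doses have been given. Superposition: Cmin = C₀·(f + f² + … + f^5).
≈ 24.135 × (0.0685 + 0.0047 + 0.0003 + 0.0000 + 0.0000) ≈ 24.135 × 0.0735 ≈ 1.774 mg/L.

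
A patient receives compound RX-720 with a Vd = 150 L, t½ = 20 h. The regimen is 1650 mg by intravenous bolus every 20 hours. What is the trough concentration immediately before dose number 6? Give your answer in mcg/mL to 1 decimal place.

10.7 mcg/mL

f = (1/2)^(τ/t½) = (1/2)^(20/20) ≈ 0.5000.
C₀ = D/Vd = 1650/150 ≈ 11.000 mcg/mL.
Before the 6th dose, 5 doses have been given. Superposition: Cmin = C₀·(f + f² + … + f^5).
≈ 11.000 × (0.5000 + 0.2500 + 0.1250 + 0.0625 + 0.0313) ≈ 11.000 × 0.9688 ≈ 10.657 mcg/mL.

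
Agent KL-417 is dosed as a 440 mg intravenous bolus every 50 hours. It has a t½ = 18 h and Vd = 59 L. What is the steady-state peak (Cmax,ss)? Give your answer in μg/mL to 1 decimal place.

k = ln2/t½ = ln2/18 ≈ 0.038508 h⁻¹; fraction remaining f = e^(−kτ) = e^(−0.038508×50) ≈ 0.1458.
At steady state, accumulation factor R = 1/(1 − e^(−kτ)) ≈ 1.1707.
Single-dose peak C₀ = D/Vd = 440/59 ≈ 7.458 μg/mL.
Steady-state peak Cmax,ss = C₀·R ≈ 7.458 × 1.1707 ≈ 8.731 μg/mL.

8.7 μg/mL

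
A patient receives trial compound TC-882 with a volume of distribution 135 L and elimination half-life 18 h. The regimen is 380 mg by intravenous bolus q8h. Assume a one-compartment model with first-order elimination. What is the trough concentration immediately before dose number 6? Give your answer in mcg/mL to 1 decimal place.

6.1 mcg/mL

f = (1/2)^(τ/t½) = (1/2)^(8/18) ≈ 0.7349.
C₀ = D/Vd = 380/135 ≈ 2.815 mcg/mL.
Before the 6th dose, 5 doses have been given. Superposition: Cmin = C₀·(f + f² + … + f^5).
≈ 2.815 × (0.7349 + 0.5401 + 0.3969 + 0.2917 + 0.2144) ≈ 2.815 × 2.1780 ≈ 6.131 mcg/mL.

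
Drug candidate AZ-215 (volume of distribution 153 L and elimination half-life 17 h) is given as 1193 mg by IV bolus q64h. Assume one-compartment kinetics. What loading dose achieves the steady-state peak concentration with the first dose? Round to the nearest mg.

1288 mg

f = (1/2)^(64/17) ≈ 0.073572; accumulation ratio R = 1/(1−f) ≈ 1.07941.
Loading dose to hit Cmax,ss on first dose: D_load = D_maint·R ≈ 1193 × 1.07941 ≈ 1287.74 mg.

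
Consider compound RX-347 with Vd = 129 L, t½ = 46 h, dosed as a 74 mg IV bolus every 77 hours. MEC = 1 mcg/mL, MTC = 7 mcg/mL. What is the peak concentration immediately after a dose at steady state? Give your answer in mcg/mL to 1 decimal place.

0.8 mcg/mL

τ/t½ = 77/46 ≈ 1.6739, so fraction remaining f = (1/2)^(77/46) ≈ 0.3134.
At steady state, accumulation factor R = 1/(1 − e^(−kτ)) ≈ 1.4565.
Each bolus raises the concentration by D/Vd = 74/129 ≈ 0.574 mcg/mL.
Cmax,ss = C₀/(1 − f) ≈ 0.574/0.6866 ≈ 0.836 mcg/mL.
Peak 0.8 mcg/mL vs MTC 7 mcg/mL: below toxic threshold.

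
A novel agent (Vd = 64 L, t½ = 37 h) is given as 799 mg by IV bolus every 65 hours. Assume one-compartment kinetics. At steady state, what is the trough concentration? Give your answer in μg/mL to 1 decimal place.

5.2 μg/mL

τ/t½ = 65/37 ≈ 1.7568, so fraction remaining f = (1/2)^(65/37) ≈ 0.2959.
Accumulation ratio R = 1/(1 − f) ≈ 1/0.7041 ≈ 1.4203.
Each bolus raises the concentration by D/Vd = 799/64 ≈ 12.484 μg/mL.
Steady-state peak Cmax,ss = C₀·R ≈ 12.484 × 1.4203 ≈ 17.731 μg/mL.
Steady-state trough Cmin,ss = Cmax,ss·f ≈ 17.731 × 0.2959 ≈ 5.247 μg/mL.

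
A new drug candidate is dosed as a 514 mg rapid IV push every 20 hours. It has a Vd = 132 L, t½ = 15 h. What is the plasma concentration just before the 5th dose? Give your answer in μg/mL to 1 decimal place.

f = (1/2)^(τ/t½) = (1/2)^(20/15) ≈ 0.3969.
C₀ = D/Vd = 514/132 ≈ 3.894 μg/mL.
Before the 5th dose, 4 doses have been given. Superposition: Cmin = C₀·(f + f² + … + f^4).
≈ 3.894 × (0.3969 + 0.1575 + 0.0625 + 0.0248) ≈ 3.894 × 0.6417 ≈ 2.499 μg/mL.

2.5 μg/mL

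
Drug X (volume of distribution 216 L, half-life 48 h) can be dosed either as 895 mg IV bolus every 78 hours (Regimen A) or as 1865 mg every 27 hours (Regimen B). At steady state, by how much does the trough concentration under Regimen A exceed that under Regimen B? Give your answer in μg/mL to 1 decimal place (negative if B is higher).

-16.1 μg/mL

Regimen A: f = (1/2)^(78/48) ≈ 0.3242; Cmin,ss = (895/216)·f/(1−f) ≈ 1.988 μg/mL.
Regimen B: f = (1/2)^(27/48) ≈ 0.6771; Cmin,ss = (1865/216)·f/(1−f) ≈ 18.105 μg/mL.
Difference ≈ 1.988 − 18.105 ≈ -16.117 μg/mL.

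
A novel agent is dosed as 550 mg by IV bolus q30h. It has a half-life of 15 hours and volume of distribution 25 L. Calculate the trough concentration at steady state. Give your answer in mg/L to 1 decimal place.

7.3 mg/L

The dosing interval is 2 half-lives, so f = 2^(−2) = 0.25.
At steady state, R = 1/(1 − 0.25) = 4/3.
Single-dose peak C₀ = D/Vd = 550/25 = 22 mg/L.
Steady-state peak Cmax,ss = C₀·R = 22 × 4/3 ≈ 29.333 mg/L.
Steady-state trough Cmin,ss = Cmax,ss·f ≈ 29.333 × 0.25 ≈ 7.333 mg/L.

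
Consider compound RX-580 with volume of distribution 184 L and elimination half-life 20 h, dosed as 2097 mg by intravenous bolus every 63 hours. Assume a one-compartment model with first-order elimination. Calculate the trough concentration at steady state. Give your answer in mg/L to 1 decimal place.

k = ln2/t½ = ln2/20 ≈ 0.034657 h⁻¹; fraction remaining f = e^(−kτ) = e^(−0.034657×63) ≈ 0.1127.
At steady state, accumulation factor R = 1/(1 − e^(−kτ)) ≈ 1.1270.
Single-dose peak C₀ = D/Vd = 2097/184 ≈ 11.397 mg/L.
Steady-state peak Cmax,ss = C₀·R ≈ 11.397 × 1.1270 ≈ 12.844 mg/L.
Steady-state trough Cmin,ss = Cmax,ss·f ≈ 12.844 × 0.1127 ≈ 1.448 mg/L.

1.4 mg/L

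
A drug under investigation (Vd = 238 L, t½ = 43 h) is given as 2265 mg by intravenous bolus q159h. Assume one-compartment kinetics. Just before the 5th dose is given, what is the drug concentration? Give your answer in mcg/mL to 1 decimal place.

0.8 mcg/mL

f = (1/2)^(τ/t½) = (1/2)^(159/43) ≈ 0.0771.
C₀ = D/Vd = 2265/238 ≈ 9.517 mcg/mL.
Before the 5th dose, 4 doses have been given. Superposition: Cmin = C₀·(f + f² + … + f^4).
≈ 9.517 × (0.0771 + 0.0059 + 0.0005 + 0.0000) ≈ 9.517 × 0.0835 ≈ 0.795 mcg/mL.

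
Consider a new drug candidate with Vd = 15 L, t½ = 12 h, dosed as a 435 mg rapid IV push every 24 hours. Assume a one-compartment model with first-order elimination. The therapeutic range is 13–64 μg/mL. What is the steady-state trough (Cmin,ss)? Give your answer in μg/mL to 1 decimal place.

τ = 24 h = 2 half-lives, so f = (1/2)^2 = 0.25.
Accumulation ratio R = 1/(1 − f) = 1/0.75 = 4/3.
Single-dose peak C₀ = D/Vd = 435/15 = 29 μg/mL.
Steady-state peak Cmax,ss = C₀·R = 29 × 4/3 ≈ 38.667 μg/mL.
Steady-state trough Cmin,ss = Cmax,ss·f ≈ 38.667 × 0.25 ≈ 9.667 μg/mL.
Trough 9.7 μg/mL vs MEC 13 μg/mL: subtherapeutic.

9.7 μg/mL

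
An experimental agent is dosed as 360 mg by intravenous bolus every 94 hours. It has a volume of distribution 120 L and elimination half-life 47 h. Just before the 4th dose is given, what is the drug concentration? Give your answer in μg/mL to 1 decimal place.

1.0 μg/mL

f = (1/2)^(τ/t½) = (1/2)^(94/47) ≈ 0.2500.
C₀ = D/Vd = 360/120 ≈ 3.000 μg/mL.
Before the 4th dose, 3 doses have been given. Superposition: Cmin = C₀·(f + f² + … + f^3).
≈ 3.000 × (0.2500 + 0.0625 + 0.0156) ≈ 3.000 × 0.3281 ≈ 0.984 μg/mL.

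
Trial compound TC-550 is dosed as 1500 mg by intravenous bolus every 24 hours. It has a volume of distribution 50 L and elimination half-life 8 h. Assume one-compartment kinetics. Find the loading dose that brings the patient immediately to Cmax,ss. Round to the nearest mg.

1714 mg

f = (1/2)^(24/8) ≈ 0.125000; accumulation ratio R = 1/(1−f) ≈ 1.14286.
Loading dose to hit Cmax,ss on first dose: D_load = D_maint·R ≈ 1500 × 1.14286 ≈ 1714.29 mg.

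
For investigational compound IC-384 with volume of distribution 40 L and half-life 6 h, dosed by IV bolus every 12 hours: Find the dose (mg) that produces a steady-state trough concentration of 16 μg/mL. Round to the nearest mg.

1920 mg

τ/t½ = 12/6 ≈ 2, so f = (1/2)^(12/6) ≈ 0.250000.
Cmin,ss = (D/Vd)·f/(1−f), so D = Cmin,ss·Vd·(1−f)/f.
D = 16 × 40 × (1−f)/f ≈ 16 × 40 × 3.00000 ≈ 1920.00 mg.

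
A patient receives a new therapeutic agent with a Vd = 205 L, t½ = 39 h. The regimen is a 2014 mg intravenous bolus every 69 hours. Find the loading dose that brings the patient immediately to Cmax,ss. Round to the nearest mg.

2850 mg

f = (1/2)^(69/39) ≈ 0.293365; accumulation ratio R = 1/(1−f) ≈ 1.41516.
Loading dose to hit Cmax,ss on first dose: D_load = D_maint·R ≈ 2014 × 1.41516 ≈ 2850.13 mg.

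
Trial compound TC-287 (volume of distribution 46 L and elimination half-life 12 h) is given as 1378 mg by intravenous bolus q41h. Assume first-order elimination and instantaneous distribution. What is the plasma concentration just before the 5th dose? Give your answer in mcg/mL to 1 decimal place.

3.1 mcg/mL

f = (1/2)^(τ/t½) = (1/2)^(41/12) ≈ 0.0936.
C₀ = D/Vd = 1378/46 ≈ 29.957 mcg/mL.
Before the 5th dose, 4 doses have been given. Superposition: Cmin = C₀·(f + f² + … + f^4).
≈ 29.957 × (0.0936 + 0.0088 + 0.0008 + 0.0001) ≈ 29.957 × 0.1033 ≈ 3.095 mcg/mL.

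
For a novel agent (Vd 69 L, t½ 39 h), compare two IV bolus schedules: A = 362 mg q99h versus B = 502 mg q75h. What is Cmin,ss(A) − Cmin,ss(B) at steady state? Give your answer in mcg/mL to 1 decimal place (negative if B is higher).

Regimen A: f = (1/2)^(99/39) ≈ 0.1721; Cmin,ss = (362/69)·f/(1−f) ≈ 1.091 mcg/mL.
Regimen B: f = (1/2)^(75/39) ≈ 0.2637; Cmin,ss = (502/69)·f/(1−f) ≈ 2.606 mcg/mL.
Difference ≈ 1.091 − 2.606 ≈ -1.515 mcg/mL.

-1.5 mcg/mL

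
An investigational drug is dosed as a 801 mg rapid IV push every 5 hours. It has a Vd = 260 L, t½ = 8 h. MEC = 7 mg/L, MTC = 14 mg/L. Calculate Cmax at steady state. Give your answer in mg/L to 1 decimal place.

τ/t½ = 5/8 ≈ 0.625, so fraction remaining f = (1/2)^(5/8) ≈ 0.6484.
Accumulation ratio R = 1/(1 − f) ≈ 1/0.3516 ≈ 2.8441.
Single-dose peak C₀ = D/Vd = 801/260 ≈ 3.081 mg/L.
Cmax,ss = C₀/(1 − f) ≈ 3.081/0.3516 ≈ 8.763 mg/L.
Peak 8.8 mg/L vs MTC 14 mg/L: below toxic threshold.

8.8 mg/L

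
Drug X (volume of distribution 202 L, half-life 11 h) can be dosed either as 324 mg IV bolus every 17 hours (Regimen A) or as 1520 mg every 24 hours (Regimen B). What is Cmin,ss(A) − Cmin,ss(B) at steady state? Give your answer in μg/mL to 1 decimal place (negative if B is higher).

Regimen A: f = (1/2)^(17/11) ≈ 0.3426; Cmin,ss = (324/202)·f/(1−f) ≈ 0.836 μg/mL.
Regimen B: f = (1/2)^(24/11) ≈ 0.2204; Cmin,ss = (1520/202)·f/(1−f) ≈ 2.127 μg/mL.
Difference ≈ 0.836 − 2.127 ≈ -1.291 μg/mL.

-1.3 μg/mL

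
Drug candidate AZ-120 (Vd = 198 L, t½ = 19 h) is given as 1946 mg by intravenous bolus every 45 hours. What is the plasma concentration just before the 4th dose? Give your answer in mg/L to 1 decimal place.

f = (1/2)^(τ/t½) = (1/2)^(45/19) ≈ 0.1937.
C₀ = D/Vd = 1946/198 ≈ 9.828 mg/L.
Before the 4th dose, 3 doses have been given. Superposition: Cmin = C₀·(f + f² + … + f^3).
≈ 9.828 × (0.1937 + 0.0375 + 0.0073) ≈ 9.828 × 0.2385 ≈ 2.344 mg/L.

2.3 mg/L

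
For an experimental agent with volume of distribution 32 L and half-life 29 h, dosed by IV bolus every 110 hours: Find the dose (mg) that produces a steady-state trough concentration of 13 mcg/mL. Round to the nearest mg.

τ/t½ = 110/29 ≈ 3.7931, so f = (1/2)^(110/29) ≈ 0.072138.
Cmin,ss = (D/Vd)·f/(1−f), so D = Cmin,ss·Vd·(1−f)/f.
D = 13 × 32 × (1−f)/f ≈ 13 × 32 × 12.86232 ≈ 5350.73 mg.

5351 mg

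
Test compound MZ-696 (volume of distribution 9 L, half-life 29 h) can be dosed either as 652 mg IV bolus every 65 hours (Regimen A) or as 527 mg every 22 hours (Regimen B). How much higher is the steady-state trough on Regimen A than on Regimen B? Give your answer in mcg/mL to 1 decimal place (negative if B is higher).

-65.2 mcg/mL

Regimen A: f = (1/2)^(65/29) ≈ 0.2115; Cmin,ss = (652/9)·f/(1−f) ≈ 19.432 mcg/mL.
Regimen B: f = (1/2)^(22/29) ≈ 0.5911; Cmin,ss = (527/9)·f/(1−f) ≈ 84.647 mcg/mL.
Difference ≈ 19.432 − 84.647 ≈ -65.215 mcg/mL.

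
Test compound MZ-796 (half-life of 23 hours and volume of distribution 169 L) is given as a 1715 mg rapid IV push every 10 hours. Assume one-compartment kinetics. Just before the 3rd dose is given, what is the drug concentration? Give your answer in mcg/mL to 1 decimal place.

13.1 mcg/mL

f = (1/2)^(τ/t½) = (1/2)^(10/23) ≈ 0.7398.
C₀ = D/Vd = 1715/169 ≈ 10.148 mcg/mL.
Before the 3rd dose, 2 doses have been given. Superposition: Cmin = C₀·(f + f²).
≈ 10.148 × (0.7398 + 0.5473) ≈ 10.148 × 1.2871 ≈ 13.061 mcg/mL.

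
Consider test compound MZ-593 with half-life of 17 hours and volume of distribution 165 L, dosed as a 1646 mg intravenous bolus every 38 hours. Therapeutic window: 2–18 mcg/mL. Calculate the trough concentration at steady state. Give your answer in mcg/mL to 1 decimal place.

k = ln2/t½ = ln2/17 ≈ 0.040773 h⁻¹; fraction remaining f = e^(−kτ) = e^(−0.040773×38) ≈ 0.2124.
Each bolus raises the concentration by D/Vd = 1646/165 ≈ 9.976 mcg/mL.
Steady-state trough Cmin,ss = C₀·f/(1−f) ≈ 9.976 × 0.2124/0.7876 ≈ 2.690 mcg/mL.
Trough 2.7 mcg/mL vs MEC 2 mcg/mL: adequate.

2.7 mcg/mL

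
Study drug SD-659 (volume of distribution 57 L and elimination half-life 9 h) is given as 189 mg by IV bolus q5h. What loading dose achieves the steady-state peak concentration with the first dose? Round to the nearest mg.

591 mg

f = (1/2)^(5/9) ≈ 0.680395; accumulation ratio R = 1/(1−f) ≈ 3.12886.
Loading dose to hit Cmax,ss on first dose: D_load = D_maint·R ≈ 189 × 3.12886 ≈ 591.35 mg.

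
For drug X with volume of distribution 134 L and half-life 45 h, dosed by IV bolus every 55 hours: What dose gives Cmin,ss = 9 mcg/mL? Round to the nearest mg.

τ/t½ = 55/45 ≈ 1.2222, so f = (1/2)^(55/45) ≈ 0.428622.
Cmin,ss = (D/Vd)·f/(1−f), so D = Cmin,ss·Vd·(1−f)/f.
D = 9 × 134 × (1−f)/f ≈ 9 × 134 × 1.33306 ≈ 1607.67 mg.

1608 mg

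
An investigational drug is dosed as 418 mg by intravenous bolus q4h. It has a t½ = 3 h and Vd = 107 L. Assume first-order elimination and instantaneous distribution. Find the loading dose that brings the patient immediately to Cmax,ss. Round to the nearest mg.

693 mg

f = (1/2)^(4/3) ≈ 0.396850; accumulation ratio R = 1/(1−f) ≈ 1.65796.
Loading dose to hit Cmax,ss on first dose: D_load = D_maint·R ≈ 418 × 1.65796 ≈ 693.03 mg.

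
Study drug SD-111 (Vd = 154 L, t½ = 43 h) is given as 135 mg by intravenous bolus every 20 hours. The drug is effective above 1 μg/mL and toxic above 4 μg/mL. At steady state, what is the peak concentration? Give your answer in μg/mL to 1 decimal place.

Over one 20-h interval, 20/43 ≈ 0.46512 half-lives elapse, leaving f ≈ 0.7244 of each dose.
Accumulation ratio R = 1/(1 − f) ≈ 1/0.2756 ≈ 3.6284.
Each bolus raises the concentration by D/Vd = 135/154 ≈ 0.877 μg/mL.
Cmax,ss = C₀/(1 − f) ≈ 0.877/0.2756 ≈ 3.182 μg/mL.
Peak 3.2 μg/mL vs MTC 4 μg/mL: below toxic threshold.

3.2 μg/mL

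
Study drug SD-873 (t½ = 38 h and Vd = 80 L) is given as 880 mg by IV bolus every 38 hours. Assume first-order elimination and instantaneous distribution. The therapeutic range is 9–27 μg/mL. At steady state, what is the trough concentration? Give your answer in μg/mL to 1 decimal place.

The dosing interval is 1 half-life, so f = 2^(−1) = 0.5.
At steady state, R = 1/(1 − 0.5) = 2/1.
Single-dose peak C₀ = D/Vd = 880/80 = 11 μg/mL.
Steady-state peak Cmax,ss = C₀·R = 11 × 2/1 ≈ 22.000 μg/mL.
Steady-state trough Cmin,ss = Cmax,ss·f ≈ 22.000 × 0.5 ≈ 11.000 μg/mL.
Trough 11.0 μg/mL vs MEC 9 μg/mL: adequate.

11.0 μg/mL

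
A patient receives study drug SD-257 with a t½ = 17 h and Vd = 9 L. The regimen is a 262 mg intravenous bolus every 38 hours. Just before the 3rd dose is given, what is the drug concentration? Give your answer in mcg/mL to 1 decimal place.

f = (1/2)^(τ/t½) = (1/2)^(38/17) ≈ 0.2124.
C₀ = D/Vd = 262/9 ≈ 29.111 mcg/mL.
Before the 3rd dose, 2 doses have been given. Superposition: Cmin = C₀·(f + f²).
≈ 29.111 × (0.2124 + 0.0451) ≈ 29.111 × 0.2575 ≈ 7.496 mcg/mL.

7.5 mcg/mL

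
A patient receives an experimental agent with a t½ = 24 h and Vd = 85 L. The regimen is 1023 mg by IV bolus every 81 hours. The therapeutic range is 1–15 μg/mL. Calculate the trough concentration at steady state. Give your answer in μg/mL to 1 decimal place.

τ/t½ = 81/24 ≈ 3.375, so fraction remaining f = (1/2)^(81/24) ≈ 0.0964.
Accumulation ratio R = 1/(1 − f) ≈ 1/0.9036 ≈ 1.1067.
Single-dose peak C₀ = D/Vd = 1023/85 ≈ 12.035 μg/mL.
Cmax,ss = C₀/(1 − f) ≈ 12.035/0.9036 ≈ 13.319 μg/mL.
Steady-state trough Cmin,ss = Cmax,ss·f ≈ 13.319 × 0.0964 ≈ 1.284 μg/mL.
Trough 1.3 μg/mL vs MEC 1 μg/mL: adequate.

1.3 μg/mL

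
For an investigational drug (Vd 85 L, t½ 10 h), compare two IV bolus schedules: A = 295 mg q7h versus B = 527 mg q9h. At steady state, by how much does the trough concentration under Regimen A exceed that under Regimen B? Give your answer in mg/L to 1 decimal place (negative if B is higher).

Regimen A: f = (1/2)^(7/10) ≈ 0.6156; Cmin,ss = (295/85)·f/(1−f) ≈ 5.558 mg/L.
Regimen B: f = (1/2)^(9/10) ≈ 0.5359; Cmin,ss = (527/85)·f/(1−f) ≈ 7.159 mg/L.
Difference ≈ 5.558 − 7.159 ≈ -1.601 mg/L.

-1.6 mg/L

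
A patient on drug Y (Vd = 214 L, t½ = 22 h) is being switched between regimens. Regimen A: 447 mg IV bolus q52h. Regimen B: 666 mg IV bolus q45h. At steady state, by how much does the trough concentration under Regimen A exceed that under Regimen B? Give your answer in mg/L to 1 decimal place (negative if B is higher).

Regimen A: f = (1/2)^(52/22) ≈ 0.1943; Cmin,ss = (447/214)·f/(1−f) ≈ 0.504 mg/L.
Regimen B: f = (1/2)^(45/22) ≈ 0.2422; Cmin,ss = (666/214)·f/(1−f) ≈ 0.995 mg/L.
Difference ≈ 0.504 − 0.995 ≈ -0.491 mg/L.

-0.5 mg/L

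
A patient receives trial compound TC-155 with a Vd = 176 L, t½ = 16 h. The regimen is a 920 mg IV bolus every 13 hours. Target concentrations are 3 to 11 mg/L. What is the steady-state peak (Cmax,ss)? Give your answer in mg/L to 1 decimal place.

k = ln2/t½ = ln2/16 ≈ 0.043322 h⁻¹; fraction remaining f = e^(−kτ) = e^(−0.043322×13) ≈ 0.5694.
At steady state, accumulation factor R = 1/(1 − e^(−kτ)) ≈ 2.3223.
Single-dose peak C₀ = D/Vd = 920/176 ≈ 5.227 mg/L.
Steady-state peak Cmax,ss = C₀·R ≈ 5.227 × 2.3223 ≈ 12.139 mg/L.
Peak 12.1 mg/L vs MTC 11 mg/L: exceeds toxic threshold.

12.1 mg/L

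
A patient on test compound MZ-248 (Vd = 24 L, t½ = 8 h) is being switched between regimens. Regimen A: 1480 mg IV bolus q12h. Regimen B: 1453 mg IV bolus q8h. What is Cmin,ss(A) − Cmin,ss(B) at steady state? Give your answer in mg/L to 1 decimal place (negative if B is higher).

-26.8 mg/L

Regimen A: f = (1/2)^(12/8) ≈ 0.3536; Cmin,ss = (1480/24)·f/(1−f) ≈ 33.733 mg/L.
Regimen B: f = (1/2)^(8/8) ≈ 0.5000; Cmin,ss = (1453/24)·f/(1−f) ≈ 60.542 mg/L.
Difference ≈ 33.733 − 60.542 ≈ -26.809 mg/L.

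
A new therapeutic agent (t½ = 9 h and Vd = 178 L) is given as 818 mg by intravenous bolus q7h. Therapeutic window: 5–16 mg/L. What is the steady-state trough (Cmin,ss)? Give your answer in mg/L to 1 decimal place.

6.4 mg/L

k = ln2/t½ = ln2/9 ≈ 0.077016 h⁻¹; fraction remaining f = e^(−kτ) = e^(−0.077016×7) ≈ 0.5833.
At steady state, accumulation factor R = 1/(1 − e^(−kτ)) ≈ 2.3998.
Single-dose peak C₀ = D/Vd = 818/178 ≈ 4.596 mg/L.
Steady-state peak Cmax,ss = C₀·R ≈ 4.596 × 2.3998 ≈ 11.029 mg/L.
One interval later, Cmin,ss = Cmax,ss·e^(−kτ) ≈ 11.029 × 0.5833 ≈ 6.433 mg/L.
Trough 6.4 mg/L vs MEC 5 mg/L: adequate.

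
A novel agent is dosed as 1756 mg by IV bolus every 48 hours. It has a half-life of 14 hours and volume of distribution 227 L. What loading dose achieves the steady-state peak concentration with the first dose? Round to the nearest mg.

1936 mg

f = (1/2)^(48/14) ≈ 0.092875; accumulation ratio R = 1/(1−f) ≈ 1.10238.
Loading dose to hit Cmax,ss on first dose: D_load = D_maint·R ≈ 1756 × 1.10238 ≈ 1935.78 mg.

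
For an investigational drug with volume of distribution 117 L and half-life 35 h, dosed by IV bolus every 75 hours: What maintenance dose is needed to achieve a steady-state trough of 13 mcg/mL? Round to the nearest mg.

5196 mg

τ/t½ = 75/35 ≈ 2.1429, so f = (1/2)^(75/35) ≈ 0.226431.
Cmin,ss = (D/Vd)·f/(1−f), so D = Cmin,ss·Vd·(1−f)/f.
D = 13 × 117 × (1−f)/f ≈ 13 × 117 × 3.41636 ≈ 5196.28 mg.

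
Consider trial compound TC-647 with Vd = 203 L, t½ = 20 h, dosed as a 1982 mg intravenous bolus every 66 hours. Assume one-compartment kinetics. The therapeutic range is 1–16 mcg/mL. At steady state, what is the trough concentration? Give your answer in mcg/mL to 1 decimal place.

Over one 66-h interval, 66/20 ≈ 3.3 half-lives elapse, leaving f ≈ 0.1015 of each dose.
Accumulation ratio R = 1/(1 − f) ≈ 1/0.8985 ≈ 1.1130.
Single-dose peak C₀ = D/Vd = 1982/203 ≈ 9.764 mcg/mL.
Steady-state peak Cmax,ss = C₀·R ≈ 9.764 × 1.1130 ≈ 10.867 mcg/mL.
Steady-state trough Cmin,ss = Cmax,ss·f ≈ 10.867 × 0.1015 ≈ 1.103 mcg/mL.
Trough 1.1 mcg/mL vs MEC 1 mcg/mL: adequate.

1.1 mcg/mL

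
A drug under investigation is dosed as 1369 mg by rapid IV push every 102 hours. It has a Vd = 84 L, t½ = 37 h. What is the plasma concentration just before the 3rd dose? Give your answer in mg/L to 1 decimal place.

2.8 mg/L

f = (1/2)^(τ/t½) = (1/2)^(102/37) ≈ 0.1480.
C₀ = D/Vd = 1369/84 ≈ 16.298 mg/L.
Before the 3rd dose, 2 doses have been given. Superposition: Cmin = C₀·(f + f²).
≈ 16.298 × (0.1480 + 0.0219) ≈ 16.298 × 0.1699 ≈ 2.769 mg/L.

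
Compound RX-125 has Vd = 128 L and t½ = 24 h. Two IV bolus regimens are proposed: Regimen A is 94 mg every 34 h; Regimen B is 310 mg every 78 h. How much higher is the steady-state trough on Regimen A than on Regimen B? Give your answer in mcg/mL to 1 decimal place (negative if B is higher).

0.2 mcg/mL

Regimen A: f = (1/2)^(34/24) ≈ 0.3746; Cmin,ss = (94/128)·f/(1−f) ≈ 0.440 mcg/mL.
Regimen B: f = (1/2)^(78/24) ≈ 0.1051; Cmin,ss = (310/128)·f/(1−f) ≈ 0.284 mcg/mL.
Difference ≈ 0.440 − 0.284 ≈ 0.156 mcg/mL.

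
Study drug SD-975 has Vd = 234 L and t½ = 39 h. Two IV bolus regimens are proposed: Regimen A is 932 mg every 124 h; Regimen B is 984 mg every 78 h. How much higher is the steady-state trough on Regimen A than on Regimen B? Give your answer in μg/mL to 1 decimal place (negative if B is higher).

Regimen A: f = (1/2)^(124/39) ≈ 0.1104; Cmin,ss = (932/234)·f/(1−f) ≈ 0.494 μg/mL.
Regimen B: f = (1/2)^(78/39) ≈ 0.2500; Cmin,ss = (984/234)·f/(1−f) ≈ 1.402 μg/mL.
Difference ≈ 0.494 − 1.402 ≈ -0.908 μg/mL.

-0.9 μg/mL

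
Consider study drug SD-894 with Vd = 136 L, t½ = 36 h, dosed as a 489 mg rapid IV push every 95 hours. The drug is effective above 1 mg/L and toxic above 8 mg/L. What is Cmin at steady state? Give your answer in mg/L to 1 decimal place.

k = ln2/t½ = ln2/36 ≈ 0.019254 h⁻¹; fraction remaining f = e^(−kτ) = e^(−0.019254×95) ≈ 0.1606.
At steady state, accumulation factor R = 1/(1 − e^(−kτ)) ≈ 1.1913.
Each bolus raises the concentration by D/Vd = 489/136 ≈ 3.596 mg/L.
Cmax,ss = C₀/(1 − f) ≈ 3.596/0.8394 ≈ 4.284 mg/L.
Steady-state trough Cmin,ss = Cmax,ss·f ≈ 4.284 × 0.1606 ≈ 0.688 mg/L.
Trough 0.7 mg/L vs MEC 1 mg/L: subtherapeutic.

0.7 mg/L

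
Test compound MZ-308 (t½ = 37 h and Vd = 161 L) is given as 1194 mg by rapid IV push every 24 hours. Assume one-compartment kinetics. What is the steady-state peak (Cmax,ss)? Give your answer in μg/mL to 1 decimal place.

k = ln2/t½ = ln2/37 ≈ 0.018734 h⁻¹; fraction remaining f = e^(−kτ) = e^(−0.018734×24) ≈ 0.6379.
Accumulation ratio R = 1/(1 − f) ≈ 1/0.3621 ≈ 2.7617.
Each bolus raises the concentration by D/Vd = 1194/161 ≈ 7.416 μg/mL.
Steady-state peak Cmax,ss = C₀·R ≈ 7.416 × 2.7617 ≈ 20.481 μg/mL.

20.5 μg/mL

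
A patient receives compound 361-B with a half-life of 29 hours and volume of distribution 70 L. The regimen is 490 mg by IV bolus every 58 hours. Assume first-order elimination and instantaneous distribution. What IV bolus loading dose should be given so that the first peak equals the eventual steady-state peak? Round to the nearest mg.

f = (1/2)^(58/29) ≈ 0.250000; accumulation ratio R = 1/(1−f) ≈ 1.33333.
Loading dose to hit Cmax,ss on first dose: D_load = D_maint·R ≈ 490 × 1.33333 ≈ 653.33 mg.

653 mg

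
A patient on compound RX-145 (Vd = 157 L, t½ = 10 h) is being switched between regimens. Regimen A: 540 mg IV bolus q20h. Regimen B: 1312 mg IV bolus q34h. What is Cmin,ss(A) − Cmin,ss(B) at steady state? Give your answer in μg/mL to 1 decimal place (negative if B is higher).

Regimen A: f = (1/2)^(20/10) ≈ 0.2500; Cmin,ss = (540/157)·f/(1−f) ≈ 1.146 μg/mL.
Regimen B: f = (1/2)^(34/10) ≈ 0.0947; Cmin,ss = (1312/157)·f/(1−f) ≈ 0.874 μg/mL.
Difference ≈ 1.146 − 0.874 ≈ 0.272 μg/mL.

0.3 μg/mL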